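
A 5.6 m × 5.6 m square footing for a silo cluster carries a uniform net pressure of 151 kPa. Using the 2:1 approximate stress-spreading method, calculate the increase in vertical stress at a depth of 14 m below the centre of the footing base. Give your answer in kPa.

By the 2:1 method the load spreads at 1 horizontal : 2 vertical, so at depth z the loaded area has grown by z in each plan dimension:
Δσ = qBL/((B+z)(L+z)) = 151×5.6×5.6/((5.6+14)(5.6+14)) = 12.327 kPa

Δσ_z ≈ 12.3 kPa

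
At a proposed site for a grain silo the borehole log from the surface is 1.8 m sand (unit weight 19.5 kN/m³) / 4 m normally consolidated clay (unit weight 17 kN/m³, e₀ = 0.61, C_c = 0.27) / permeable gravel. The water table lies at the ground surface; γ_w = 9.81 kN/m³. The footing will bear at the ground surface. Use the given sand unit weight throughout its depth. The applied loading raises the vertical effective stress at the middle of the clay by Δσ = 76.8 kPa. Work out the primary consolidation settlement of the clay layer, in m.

Mid-depth of clay below the ground surface: z = 1.8 + 4/2 = 3.8 m.
Total vertical stress at mid-clay: σ_v = 19.5×1.8 + 17×2 = 69.1 kPa.
Pore pressure: u = 9.81×(3.8 − 0) = 37.278 kPa.
Initial effective stress: σ'_0 = σ_v − u = 69.1 − 37.278 = 31.822 kPa.
Final effective stress: σ'_f = σ'_0 + Δσ = 31.822 + 76.8 = 108.62 kPa.
Normally consolidated clay, so the full stress increment lies on the virgin compression line:
S_c = C_c·H/(1+e₀)·log₁₀(σ'_f/σ'_0) = 0.27×4/(1+0.61)×log₁₀(108.62/31.822)
    = 0.67081 × 0.53318 = 0.3577 m

S_c ≈ 0.358 m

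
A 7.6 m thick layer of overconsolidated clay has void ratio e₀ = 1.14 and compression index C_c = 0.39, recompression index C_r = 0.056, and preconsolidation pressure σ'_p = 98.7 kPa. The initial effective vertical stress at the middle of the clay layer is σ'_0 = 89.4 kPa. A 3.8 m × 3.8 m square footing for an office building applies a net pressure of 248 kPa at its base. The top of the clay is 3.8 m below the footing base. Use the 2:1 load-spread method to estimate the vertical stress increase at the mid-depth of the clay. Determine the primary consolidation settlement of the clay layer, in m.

S_c ≈ 0.111 m

Mid-depth of clay below the footing base: z = 3.8 + 7.6/2 = 7.6 m.
Stress increase at mid-clay by the 2:1 spreading method:
Δσ = qBL/((B+z)(L+z)) = 248×3.8×3.8/((3.8+7.6)(3.8+7.6)) = 27.556 kPa
Final effective stress: σ'_f = 89.4 + 27.556 = 116.96 kPa.
σ'_f = 116.96 > σ'_p = 98.7 kPa, so the stress path crosses the preconsolidation pressure — recompression up to σ'_p, then virgin compression beyond:
S_c = H/(1+e₀)·[C_r·log₁₀(σ'_p/σ'_0) + C_c·log₁₀(σ'_f/σ'_p)]
    = 7.6/2.14 × [0.056×log₁₀(98.7/89.4) + 0.39×log₁₀(116.96/98.7)]
    = 3.5514 × [0.0024069 + 0.028751] = 0.1107 m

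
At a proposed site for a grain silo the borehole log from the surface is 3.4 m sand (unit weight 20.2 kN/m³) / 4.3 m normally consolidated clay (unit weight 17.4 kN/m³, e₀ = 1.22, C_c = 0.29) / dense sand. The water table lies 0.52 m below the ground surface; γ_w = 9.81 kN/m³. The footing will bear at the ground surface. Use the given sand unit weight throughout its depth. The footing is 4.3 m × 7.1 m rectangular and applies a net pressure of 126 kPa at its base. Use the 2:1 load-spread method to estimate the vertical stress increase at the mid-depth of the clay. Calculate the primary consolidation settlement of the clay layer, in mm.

Mid-depth of clay below the ground surface: z = 3.4 + 4.3/2 = 5.55 m.
Total vertical stress at mid-clay: σ_v = 20.2×3.4 + 17.4×2.15 = 106.09 kPa.
Pore pressure: u = 9.81×(5.55 − 0.52) = 49.344 kPa.
Initial effective stress: σ'_0 = σ_v − u = 106.09 − 49.344 = 56.746 kPa.
Stress increase at mid-clay by the 2:1 spreading method:
Δσ = qBL/((B+z)(L+z)) = 126×4.3×7.1/((4.3+5.55)(7.1+5.55)) = 30.872 kPa
Final effective stress: σ'_f = σ'_0 + Δσ = 56.746 + 30.872 = 87.618 kPa.
Normally consolidated clay, so the full stress increment lies on the virgin compression line:
S_c = C_c·H/(1+e₀)·log₁₀(σ'_f/σ'_0) = 0.29×4.3/(1+1.22)×log₁₀(87.618/56.746)
    = 0.56171 × 0.18866 = 0.106 m

S_c ≈ 106 mm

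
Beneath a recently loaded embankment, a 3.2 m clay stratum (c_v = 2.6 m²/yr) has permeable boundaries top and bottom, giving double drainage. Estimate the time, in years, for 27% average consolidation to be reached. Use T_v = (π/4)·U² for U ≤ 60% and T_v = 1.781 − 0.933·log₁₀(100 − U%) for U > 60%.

Drainage path length: H_d = H/2 = 1.6 m (double drainage).
U ≤ 60%: T_v = (π/4)·U² = (π/4)×0.27² = 0.057256.
t = T_v·H_d²/c_v = 0.057256×1.6²/2.6 = 0.05638 years.

t ≈ 0.0564 years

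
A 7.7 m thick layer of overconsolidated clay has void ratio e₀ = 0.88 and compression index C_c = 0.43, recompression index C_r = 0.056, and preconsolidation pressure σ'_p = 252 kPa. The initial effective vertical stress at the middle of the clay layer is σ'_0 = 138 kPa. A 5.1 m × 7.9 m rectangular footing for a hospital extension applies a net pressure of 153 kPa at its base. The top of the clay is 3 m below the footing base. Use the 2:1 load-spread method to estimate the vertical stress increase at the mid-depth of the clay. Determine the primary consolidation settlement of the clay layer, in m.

S_c ≈ 0.0225 m

Mid-depth of clay below the footing base: z = 3 + 7.7/2 = 6.85 m.
Stress increase at mid-clay by the 2:1 spreading method:
Δσ = qBL/((B+z)(L+z)) = 153×5.1×7.9/((5.1+6.85)(7.9+6.85)) = 34.973 kPa
Final effective stress: σ'_f = 138 + 34.973 = 172.97 kPa.
σ'_f = 172.97 ≤ σ'_p = 252 kPa, so the clay remains overconsolidated and only the recompression index applies:
S_c = C_r·H/(1+e₀)·log₁₀(σ'_f/σ'_0) = 0.056×7.7/1.88×log₁₀(172.97/138)
    = 0.22936 × 0.098092 = 0.0225 m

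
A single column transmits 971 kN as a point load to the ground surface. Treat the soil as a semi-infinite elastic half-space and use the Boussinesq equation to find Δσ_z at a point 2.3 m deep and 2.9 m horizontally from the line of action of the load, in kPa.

Δσ_z ≈ 8.12 kPa

Boussinesq vertical stress below a point load on an elastic half-space:
Δσ_z = 3P/(2πz²) · [1 + (r/z)²]^(−5/2)
r/z = 2.9/2.3 = 1.2609; [1+(r/z)²]^(−5/2) = 0.092648.
Δσ_z = 3×971/(2π×2.3²) × 0.092648 = 87.641 × 0.092648 = 8.12 kPa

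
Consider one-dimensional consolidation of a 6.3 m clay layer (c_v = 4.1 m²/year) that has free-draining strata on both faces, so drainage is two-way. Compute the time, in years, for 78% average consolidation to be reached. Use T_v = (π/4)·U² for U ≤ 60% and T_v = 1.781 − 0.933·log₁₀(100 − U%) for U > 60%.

t ≈ 1.28 years

Drainage path length: H_d = H/2 = 3.15 m (double drainage).
U > 60%: T_v = 1.781 − 0.933·log₁₀(100 − 78) = 0.52852.
t = T_v·H_d²/c_v = 0.52852×3.15²/4.1 = 1.279 years.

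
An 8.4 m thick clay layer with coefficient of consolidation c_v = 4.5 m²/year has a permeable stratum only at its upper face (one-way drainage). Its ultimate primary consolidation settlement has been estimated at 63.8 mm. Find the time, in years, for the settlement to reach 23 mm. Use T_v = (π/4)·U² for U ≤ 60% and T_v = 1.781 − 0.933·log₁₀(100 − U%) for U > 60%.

Drainage path length: H_d = H = 8.4 m (single drainage).
U = S(t)/S_ult = 23/63.8 = 0.3605.
U ≤ 60%: T_v = (π/4)·U² = (π/4)×0.3605² = 0.10207.
t = T_v·H_d²/c_v = 0.10207×8.4²/4.5 = 1.6 years.

t ≈ 1.6 years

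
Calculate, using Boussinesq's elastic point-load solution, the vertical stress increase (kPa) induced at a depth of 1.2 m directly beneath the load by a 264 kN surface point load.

Boussinesq vertical stress below a point load on an elastic half-space:
Δσ_z = 3P/(2πz²) · [1 + (r/z)²]^(−5/2)
r/z = 0/1.2 = 0; [1+(r/z)²]^(−5/2) = 1.
Δσ_z = 3×264/(2π×1.2²) × 1 = 87.535 × 1 = 87.53 kPa

Δσ_z ≈ 87.5 kPa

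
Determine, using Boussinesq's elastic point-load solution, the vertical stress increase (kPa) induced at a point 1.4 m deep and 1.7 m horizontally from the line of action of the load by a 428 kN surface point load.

Δσ_z ≈ 10.8 kPa

Boussinesq vertical stress below a point load on an elastic half-space:
Δσ_z = 3P/(2πz²) · [1 + (r/z)²]^(−5/2)
r/z = 1.7/1.4 = 1.2143; [1+(r/z)²]^(−5/2) = 0.10382.
Δσ_z = 3×428/(2π×1.4²) × 0.10382 = 104.26 × 0.10382 = 10.82 kPa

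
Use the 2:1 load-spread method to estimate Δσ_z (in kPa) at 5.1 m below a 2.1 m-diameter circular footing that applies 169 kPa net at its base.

Δσ_z ≈ 14.4 kPa

By the 2:1 method the load spreads at 1 horizontal : 2 vertical, so at depth z the loaded area has grown by z in each plan dimension:
Δσ ≈ qD²/(D+z)² = 169×2.1²/(2.1+5.1)² = 14.377 kPa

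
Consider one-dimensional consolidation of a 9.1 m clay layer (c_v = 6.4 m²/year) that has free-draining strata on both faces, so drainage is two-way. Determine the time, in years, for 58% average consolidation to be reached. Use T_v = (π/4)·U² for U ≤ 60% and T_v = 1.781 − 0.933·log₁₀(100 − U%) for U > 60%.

Drainage path length: H_d = H/2 = 4.55 m (double drainage).
U ≤ 60%: T_v = (π/4)·U² = (π/4)×0.58² = 0.26421.
t = T_v·H_d²/c_v = 0.26421×4.55²/6.4 = 0.8547 years.

t ≈ 0.855 years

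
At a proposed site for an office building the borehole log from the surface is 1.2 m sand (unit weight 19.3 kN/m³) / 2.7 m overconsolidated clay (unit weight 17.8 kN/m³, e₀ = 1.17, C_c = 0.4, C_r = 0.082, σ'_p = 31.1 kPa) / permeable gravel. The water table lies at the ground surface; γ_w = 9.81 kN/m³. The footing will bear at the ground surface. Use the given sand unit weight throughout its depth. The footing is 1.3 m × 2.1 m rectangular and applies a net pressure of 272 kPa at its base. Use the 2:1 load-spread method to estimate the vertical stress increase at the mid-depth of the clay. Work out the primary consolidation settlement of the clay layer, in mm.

S_c ≈ 170 mm

Mid-depth of clay below the ground surface: z = 1.2 + 2.7/2 = 2.55 m.
Total vertical stress at mid-clay: σ_v = 19.3×1.2 + 17.8×1.35 = 47.19 kPa.
Pore pressure: u = 9.81×(2.55 − 0) = 25.015 kPa.
Initial effective stress: σ'_0 = σ_v − u = 47.19 − 25.015 = 22.175 kPa.
Stress increase at mid-clay by the 2:1 spreading method:
Δσ = qBL/((B+z)(L+z)) = 272×1.3×2.1/((1.3+2.55)(2.1+2.55)) = 41.478 kPa
Final effective stress: σ'_f = 22.175 + 41.478 = 63.653 kPa.
σ'_f = 63.653 > σ'_p = 31.1 kPa, so the stress path crosses the preconsolidation pressure — recompression up to σ'_p, then virgin compression beyond:
S_c = H/(1+e₀)·[C_r·log₁₀(σ'_p/σ'_0) + C_c·log₁₀(σ'_f/σ'_p)]
    = 2.7/2.17 × [0.082×log₁₀(31.1/22.175) + 0.4×log₁₀(63.653/31.1)]
    = 1.2442 × [0.012046 + 0.12442] = 0.1698 m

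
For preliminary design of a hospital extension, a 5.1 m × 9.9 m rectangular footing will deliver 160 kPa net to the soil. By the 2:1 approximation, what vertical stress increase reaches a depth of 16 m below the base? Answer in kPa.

By the 2:1 method the load spreads at 1 horizontal : 2 vertical, so at depth z the loaded area has grown by z in each plan dimension:
Δσ = qBL/((B+z)(L+z)) = 160×5.1×9.9/((5.1+16)(9.9+16)) = 14.782 kPa

Δσ_z ≈ 14.8 kPa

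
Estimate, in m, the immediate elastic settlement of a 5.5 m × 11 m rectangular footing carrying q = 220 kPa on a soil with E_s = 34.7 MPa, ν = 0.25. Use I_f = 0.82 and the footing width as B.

Immediate (elastic) settlement: S_e = q·B·(1−ν²)/E_s · I_f.
E_s = 34.7 MPa = 34700 kPa.
S_e = 220 × 5.5 × (1 − 0.25²) / 34700 × 0.82
    = 220 × 5.5 × 0.9375 / 34700 × 0.82
    = 0.02681 m

S_e ≈ 0.0268 m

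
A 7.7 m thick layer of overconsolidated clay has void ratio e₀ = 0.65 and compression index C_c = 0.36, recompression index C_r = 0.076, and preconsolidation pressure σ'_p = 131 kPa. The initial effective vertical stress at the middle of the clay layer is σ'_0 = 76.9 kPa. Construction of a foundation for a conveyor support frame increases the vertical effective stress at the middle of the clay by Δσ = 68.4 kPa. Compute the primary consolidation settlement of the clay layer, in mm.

Final effective stress: σ'_f = 76.9 + 68.4 = 145.3 kPa.
σ'_f = 145.3 > σ'_p = 131 kPa, so the stress path crosses the preconsolidation pressure — recompression up to σ'_p, then virgin compression beyond:
S_c = H/(1+e₀)·[C_r·log₁₀(σ'_p/σ'_0) + C_c·log₁₀(σ'_f/σ'_p)]
    = 7.7/1.65 × [0.076×log₁₀(131/76.9) + 0.36×log₁₀(145.3/131)]
    = 4.6667 × [0.017582 + 0.016198] = 0.1576 m

S_c ≈ 158 mm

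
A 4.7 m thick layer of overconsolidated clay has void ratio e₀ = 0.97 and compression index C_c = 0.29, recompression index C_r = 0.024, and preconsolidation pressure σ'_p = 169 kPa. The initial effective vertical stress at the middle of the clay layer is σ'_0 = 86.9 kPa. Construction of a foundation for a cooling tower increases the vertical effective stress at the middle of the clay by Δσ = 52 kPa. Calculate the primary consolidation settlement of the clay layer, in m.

S_c ≈ 0.0117 m

Final effective stress: σ'_f = 86.9 + 52 = 138.9 kPa.
σ'_f = 138.9 ≤ σ'_p = 169 kPa, so the clay remains overconsolidated and only the recompression index applies:
S_c = C_r·H/(1+e₀)·log₁₀(σ'_f/σ'_0) = 0.024×4.7/1.97×log₁₀(138.9/86.9)
    = 0.057259 × 0.20368 = 0.01166 m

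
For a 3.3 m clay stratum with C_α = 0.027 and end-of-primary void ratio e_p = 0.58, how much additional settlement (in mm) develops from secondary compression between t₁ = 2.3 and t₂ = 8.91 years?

Secondary compression: S_s = C_α·H/(1+e_p)·log₁₀(t₂/t₁)
S_s = 0.027×3.3/(1+0.58)×log₁₀(8.91/2.3)
    = 0.05639 × 0.5881 = 0.03317 m

S_s ≈ 33.2 mm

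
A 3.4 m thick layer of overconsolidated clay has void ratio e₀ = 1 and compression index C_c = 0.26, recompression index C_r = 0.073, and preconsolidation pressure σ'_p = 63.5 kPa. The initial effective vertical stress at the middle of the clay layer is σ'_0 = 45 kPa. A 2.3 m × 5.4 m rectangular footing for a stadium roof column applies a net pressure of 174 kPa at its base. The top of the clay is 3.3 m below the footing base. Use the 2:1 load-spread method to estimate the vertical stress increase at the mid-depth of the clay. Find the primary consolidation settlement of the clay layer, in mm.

S_c ≈ 46.5 mm

Mid-depth of clay below the footing base: z = 3.3 + 3.4/2 = 5 m.
Stress increase at mid-clay by the 2:1 spreading method:
Δσ = qBL/((B+z)(L+z)) = 174×2.3×5.4/((2.3+5)(5.4+5)) = 28.465 kPa
Final effective stress: σ'_f = 45 + 28.465 = 73.465 kPa.
σ'_f = 73.465 > σ'_p = 63.5 kPa, so the stress path crosses the preconsolidation pressure — recompression up to σ'_p, then virgin compression beyond:
S_c = H/(1+e₀)·[C_r·log₁₀(σ'_p/σ'_0) + C_c·log₁₀(σ'_f/σ'_p)]
    = 3.4/2 × [0.073×log₁₀(63.5/45) + 0.26×log₁₀(73.465/63.5)]
    = 1.7 × [0.010918 + 0.01646] = 0.04654 m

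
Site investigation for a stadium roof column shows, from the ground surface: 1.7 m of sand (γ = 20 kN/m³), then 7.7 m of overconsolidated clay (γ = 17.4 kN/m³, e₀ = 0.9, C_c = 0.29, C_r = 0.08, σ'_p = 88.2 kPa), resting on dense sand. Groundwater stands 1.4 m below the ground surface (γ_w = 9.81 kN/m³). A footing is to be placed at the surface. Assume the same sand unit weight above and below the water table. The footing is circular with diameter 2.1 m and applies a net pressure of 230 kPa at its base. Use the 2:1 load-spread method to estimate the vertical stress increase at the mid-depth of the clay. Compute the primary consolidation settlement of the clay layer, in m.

Mid-depth of clay below the ground surface: z = 1.7 + 7.7/2 = 5.55 m.
Total vertical stress at mid-clay: σ_v = 20×1.7 + 17.4×3.85 = 100.99 kPa.
Pore pressure: u = 9.81×(5.55 − 1.4) = 40.712 kPa.
Initial effective stress: σ'_0 = σ_v − u = 100.99 − 40.712 = 60.278 kPa.
Stress increase at mid-clay by the 2:1 spreading method:
Δσ ≈ qD²/(D+z)² = 230×2.1²/(2.1+5.55)² = 17.332 kPa
Final effective stress: σ'_f = 60.278 + 17.332 = 77.61 kPa.
σ'_f = 77.61 ≤ σ'_p = 88.2 kPa, so the clay remains overconsolidated and only the recompression index applies:
S_c = C_r·H/(1+e₀)·log₁₀(σ'_f/σ'_0) = 0.08×7.7/1.9×log₁₀(77.61/60.278)
    = 0.32421 × 0.10976 = 0.03559 m

S_c ≈ 0.0356 m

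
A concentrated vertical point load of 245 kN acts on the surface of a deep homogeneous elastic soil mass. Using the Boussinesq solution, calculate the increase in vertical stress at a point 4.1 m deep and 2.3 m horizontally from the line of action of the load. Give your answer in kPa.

Boussinesq vertical stress below a point load on an elastic half-space:
Δσ_z = 3P/(2πz²) · [1 + (r/z)²]^(−5/2)
r/z = 2.3/4.1 = 0.56098; [1+(r/z)²]^(−5/2) = 0.50459.
Δσ_z = 3×245/(2π×4.1²) × 0.50459 = 6.9589 × 0.50459 = 3.511 kPa

Δσ_z ≈ 3.51 kPa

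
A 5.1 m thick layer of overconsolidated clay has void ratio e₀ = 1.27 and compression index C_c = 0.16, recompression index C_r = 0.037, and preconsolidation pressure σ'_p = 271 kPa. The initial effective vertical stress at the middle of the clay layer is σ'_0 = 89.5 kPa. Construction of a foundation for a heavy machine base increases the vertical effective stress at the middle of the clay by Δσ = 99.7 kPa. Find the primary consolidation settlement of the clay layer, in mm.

S_c ≈ 27 mm

Final effective stress: σ'_f = 89.5 + 99.7 = 189.2 kPa.
σ'_f = 189.2 ≤ σ'_p = 271 kPa, so the clay remains overconsolidated and only the recompression index applies:
S_c = C_r·H/(1+e₀)·log₁₀(σ'_f/σ'_0) = 0.037×5.1/2.27×log₁₀(189.2/89.5)
    = 0.083128 × 0.3251 = 0.02702 m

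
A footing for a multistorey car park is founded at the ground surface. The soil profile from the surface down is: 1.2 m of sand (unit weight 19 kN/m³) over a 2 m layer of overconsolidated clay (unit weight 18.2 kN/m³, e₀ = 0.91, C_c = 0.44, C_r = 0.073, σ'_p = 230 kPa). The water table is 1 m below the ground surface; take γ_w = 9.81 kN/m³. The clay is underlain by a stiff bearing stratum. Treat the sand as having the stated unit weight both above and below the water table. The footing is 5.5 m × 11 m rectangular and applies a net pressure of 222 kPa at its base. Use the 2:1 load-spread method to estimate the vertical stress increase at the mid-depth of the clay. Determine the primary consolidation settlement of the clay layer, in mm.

Mid-depth of clay below the ground surface: z = 1.2 + 2/2 = 2.2 m.
Total vertical stress at mid-clay: σ_v = 19×1.2 + 18.2×1 = 41 kPa.
Pore pressure: u = 9.81×(2.2 − 1) = 11.772 kPa.
Initial effective stress: σ'_0 = σ_v − u = 41 − 11.772 = 29.228 kPa.
Stress increase at mid-clay by the 2:1 spreading method:
Δσ = qBL/((B+z)(L+z)) = 222×5.5×11/((5.5+2.2)(11+2.2)) = 132.14 kPa
Final effective stress: σ'_f = 29.228 + 132.14 = 161.37 kPa.
σ'_f = 161.37 ≤ σ'_p = 230 kPa, so the clay remains overconsolidated and only the recompression index applies:
S_c = C_r·H/(1+e₀)·log₁₀(σ'_f/σ'_0) = 0.073×2/1.91×log₁₀(161.37/29.228)
    = 0.076438 × 0.74202 = 0.05672 m

S_c ≈ 56.7 mm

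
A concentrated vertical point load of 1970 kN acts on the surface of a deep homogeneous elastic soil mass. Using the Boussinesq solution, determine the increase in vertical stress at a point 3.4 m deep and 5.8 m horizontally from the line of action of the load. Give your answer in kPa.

Δσ_z ≈ 2.69 kPa

Boussinesq vertical stress below a point load on an elastic half-space:
Δσ_z = 3P/(2πz²) · [1 + (r/z)²]^(−5/2)
r/z = 5.8/3.4 = 1.7059; [1+(r/z)²]^(−5/2) = 0.033079.
Δσ_z = 3×1970/(2π×3.4²) × 0.033079 = 81.367 × 0.033079 = 2.692 kPa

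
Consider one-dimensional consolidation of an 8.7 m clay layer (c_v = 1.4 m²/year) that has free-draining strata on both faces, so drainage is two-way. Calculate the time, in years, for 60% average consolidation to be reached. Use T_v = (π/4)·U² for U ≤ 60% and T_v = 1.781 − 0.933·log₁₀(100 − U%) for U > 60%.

t ≈ 3.82 years

Drainage path length: H_d = H/2 = 4.35 m (double drainage).
U ≤ 60%: T_v = (π/4)·U² = (π/4)×0.6² = 0.28274.
t = T_v·H_d²/c_v = 0.28274×4.35²/1.4 = 3.822 years.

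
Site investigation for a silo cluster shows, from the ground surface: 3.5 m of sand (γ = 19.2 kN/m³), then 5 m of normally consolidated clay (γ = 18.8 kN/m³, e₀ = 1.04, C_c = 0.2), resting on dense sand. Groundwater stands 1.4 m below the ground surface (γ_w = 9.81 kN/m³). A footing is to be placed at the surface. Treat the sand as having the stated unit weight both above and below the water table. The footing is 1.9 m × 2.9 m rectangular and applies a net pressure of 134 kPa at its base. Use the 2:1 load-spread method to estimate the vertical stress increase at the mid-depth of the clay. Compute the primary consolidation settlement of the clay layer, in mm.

Mid-depth of clay below the ground surface: z = 3.5 + 5/2 = 6 m.
Total vertical stress at mid-clay: σ_v = 19.2×3.5 + 18.8×2.5 = 114.2 kPa.
Pore pressure: u = 9.81×(6 − 1.4) = 45.126 kPa.
Initial effective stress: σ'_0 = σ_v − u = 114.2 − 45.126 = 69.074 kPa.
Stress increase at mid-clay by the 2:1 spreading method:
Δσ = qBL/((B+z)(L+z)) = 134×1.9×2.9/((1.9+6)(2.9+6)) = 10.501 kPa
Final effective stress: σ'_f = σ'_0 + Δσ = 69.074 + 10.501 = 79.575 kPa.
Normally consolidated clay, so the full stress increment lies on the virgin compression line:
S_c = C_c·H/(1+e₀)·log₁₀(σ'_f/σ'_0) = 0.2×5/(1+1.04)×log₁₀(79.575/69.074)
    = 0.4902 × 0.061462 = 0.03013 m

S_c ≈ 30.1 mm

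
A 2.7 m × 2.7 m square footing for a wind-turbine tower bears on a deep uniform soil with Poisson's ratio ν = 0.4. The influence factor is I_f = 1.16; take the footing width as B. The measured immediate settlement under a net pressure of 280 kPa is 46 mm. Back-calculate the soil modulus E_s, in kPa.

S_e = q·B·(1−ν²)/E_s · I_f  ⇒  E_s = q·B·(1−ν²)·I_f / S_e.
E_s = 280 × 2.7 × 0.84 × 1.16 / 0.046 = 16010 kPa

E_s ≈ 16000 kPa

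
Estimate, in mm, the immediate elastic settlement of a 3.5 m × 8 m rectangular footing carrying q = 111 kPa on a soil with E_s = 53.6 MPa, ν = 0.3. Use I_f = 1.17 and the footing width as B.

Immediate (elastic) settlement: S_e = q·B·(1−ν²)/E_s · I_f.
E_s = 53.6 MPa = 53600 kPa.
S_e = 111 × 3.5 × (1 − 0.3²) / 53600 × 1.17
    = 111 × 3.5 × 0.91 / 53600 × 1.17
    = 0.007717 m = 7.717 mm

S_e ≈ 7.72 mm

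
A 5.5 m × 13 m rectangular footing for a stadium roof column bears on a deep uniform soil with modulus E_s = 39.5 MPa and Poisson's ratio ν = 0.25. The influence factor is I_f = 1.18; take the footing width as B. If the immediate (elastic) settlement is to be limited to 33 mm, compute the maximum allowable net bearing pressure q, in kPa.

E_s = 39.5 MPa = 39500 kPa.
S_e = q·B·(1−ν²)/E_s · I_f  ⇒  q = S_e·E_s / (B·(1−ν²)·I_f).
q = 0.033 × 39500 / (5.5 × 0.9375 × 1.18) = 214.2 kPa

q ≈ 214 kPa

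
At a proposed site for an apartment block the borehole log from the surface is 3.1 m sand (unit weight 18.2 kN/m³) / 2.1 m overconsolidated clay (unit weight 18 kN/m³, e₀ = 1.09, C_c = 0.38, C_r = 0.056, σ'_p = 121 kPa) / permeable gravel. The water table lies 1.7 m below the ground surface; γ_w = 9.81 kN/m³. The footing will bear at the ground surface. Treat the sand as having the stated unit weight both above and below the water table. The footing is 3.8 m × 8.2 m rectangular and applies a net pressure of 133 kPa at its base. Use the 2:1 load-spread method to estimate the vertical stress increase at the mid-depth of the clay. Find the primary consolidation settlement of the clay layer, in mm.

S_c ≈ 14.7 mm

Mid-depth of clay below the ground surface: z = 3.1 + 2.1/2 = 4.15 m.
Total vertical stress at mid-clay: σ_v = 18.2×3.1 + 18×1.05 = 75.32 kPa.
Pore pressure: u = 9.81×(4.15 − 1.7) = 24.035 kPa.
Initial effective stress: σ'_0 = σ_v − u = 75.32 − 24.035 = 51.285 kPa.
Stress increase at mid-clay by the 2:1 spreading method:
Δσ = qBL/((B+z)(L+z)) = 133×3.8×8.2/((3.8+4.15)(8.2+4.15)) = 42.21 kPa
Final effective stress: σ'_f = 51.285 + 42.21 = 93.495 kPa.
σ'_f = 93.495 ≤ σ'_p = 121 kPa, so the clay remains overconsolidated and only the recompression index applies:
S_c = C_r·H/(1+e₀)·log₁₀(σ'_f/σ'_0) = 0.056×2.1/2.09×log₁₀(93.495/51.285)
    = 0.056269 × 0.2608 = 0.01467 m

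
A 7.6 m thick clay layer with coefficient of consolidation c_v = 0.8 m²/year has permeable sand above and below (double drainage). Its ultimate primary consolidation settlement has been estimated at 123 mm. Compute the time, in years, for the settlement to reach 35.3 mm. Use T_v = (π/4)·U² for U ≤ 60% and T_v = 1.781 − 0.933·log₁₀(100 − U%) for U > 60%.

Drainage path length: H_d = H/2 = 3.8 m (double drainage).
U = S(t)/S_ult = 35.3/123 = 0.287.
U ≤ 60%: T_v = (π/4)·U² = (π/4)×0.28699² = 0.064689.
t = T_v·H_d²/c_v = 0.064689×3.8²/0.8 = 1.168 years.

t ≈ 1.17 years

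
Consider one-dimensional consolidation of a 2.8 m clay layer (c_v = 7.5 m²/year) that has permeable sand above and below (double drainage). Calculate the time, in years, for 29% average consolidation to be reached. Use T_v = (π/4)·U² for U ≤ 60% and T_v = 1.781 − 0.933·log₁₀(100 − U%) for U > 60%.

t ≈ 0.0173 years

Drainage path length: H_d = H/2 = 1.4 m (double drainage).
U ≤ 60%: T_v = (π/4)·U² = (π/4)×0.29² = 0.066052.
t = T_v·H_d²/c_v = 0.066052×1.4²/7.5 = 0.01726 years.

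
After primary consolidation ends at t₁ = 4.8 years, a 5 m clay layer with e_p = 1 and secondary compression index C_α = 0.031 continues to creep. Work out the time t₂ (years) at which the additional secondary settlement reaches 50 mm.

t₂ ≈ 21.2 years

S_s = C_α·H/(1+e_p)·log₁₀(t₂/t₁) ⇒ log₁₀(t₂/t₁) = S_s·(1+e_p)/(C_α·H).
log₁₀(t₂/t₁) = 0.05 × (1+1) / (0.031×5) = 0.6452
t₂ = t₁ × 10^0.6452 = 4.8 × 4.417 = 21.2 years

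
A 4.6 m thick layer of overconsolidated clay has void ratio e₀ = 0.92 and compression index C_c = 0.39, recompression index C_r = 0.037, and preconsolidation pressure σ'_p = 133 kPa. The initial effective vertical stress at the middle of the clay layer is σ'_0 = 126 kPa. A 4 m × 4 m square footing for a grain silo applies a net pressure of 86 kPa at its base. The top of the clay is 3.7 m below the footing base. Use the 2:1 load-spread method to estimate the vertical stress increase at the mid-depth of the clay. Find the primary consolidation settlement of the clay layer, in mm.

S_c ≈ 22.2 mm

Mid-depth of clay below the footing base: z = 3.7 + 4.6/2 = 6 m.
Stress increase at mid-clay by the 2:1 spreading method:
Δσ = qBL/((B+z)(L+z)) = 86×4×4/((4+6)(4+6)) = 13.76 kPa
Final effective stress: σ'_f = 126 + 13.76 = 139.76 kPa.
σ'_f = 139.76 > σ'_p = 133 kPa, so the stress path crosses the preconsolidation pressure — recompression up to σ'_p, then virgin compression beyond:
S_c = H/(1+e₀)·[C_r·log₁₀(σ'_p/σ'_0) + C_c·log₁₀(σ'_f/σ'_p)]
    = 4.6/1.92 × [0.037×log₁₀(133/126) + 0.39×log₁₀(139.76/133)]
    = 2.3958 × [0.0008688 + 0.0083972] = 0.0222 m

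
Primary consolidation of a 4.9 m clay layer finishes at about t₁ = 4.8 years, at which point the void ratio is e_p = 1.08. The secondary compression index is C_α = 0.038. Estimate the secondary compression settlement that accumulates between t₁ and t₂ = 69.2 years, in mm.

Secondary compression: S_s = C_α·H/(1+e_p)·log₁₀(t₂/t₁)
S_s = 0.038×4.9/(1+1.08)×log₁₀(69.2/4.8)
    = 0.08952 × 1.159 = 0.1037 m

S_s ≈ 104 mm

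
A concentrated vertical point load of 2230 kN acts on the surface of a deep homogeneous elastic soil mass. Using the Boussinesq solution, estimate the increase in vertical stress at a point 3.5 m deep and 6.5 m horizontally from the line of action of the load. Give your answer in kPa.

Δσ_z ≈ 2.08 kPa

Boussinesq vertical stress below a point load on an elastic half-space:
Δσ_z = 3P/(2πz²) · [1 + (r/z)²]^(−5/2)
r/z = 6.5/3.5 = 1.8571; [1+(r/z)²]^(−5/2) = 0.023952.
Δσ_z = 3×2230/(2π×3.5²) × 0.023952 = 86.918 × 0.023952 = 2.082 kPa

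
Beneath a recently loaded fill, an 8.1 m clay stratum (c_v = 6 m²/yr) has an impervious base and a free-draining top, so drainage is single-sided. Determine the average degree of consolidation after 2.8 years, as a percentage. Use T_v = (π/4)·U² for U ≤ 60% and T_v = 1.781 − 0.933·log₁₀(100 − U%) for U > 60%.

U ≈ 57.1 %

Drainage path length: H_d = H = 8.1 m (single drainage).
T_v = c_v·t/H_d² = 6×2.8/8.1² = 0.25606.
T_v = 0.25606 corresponds to the U ≤ 60% branch:
U = √(4T_v/π) = 0.571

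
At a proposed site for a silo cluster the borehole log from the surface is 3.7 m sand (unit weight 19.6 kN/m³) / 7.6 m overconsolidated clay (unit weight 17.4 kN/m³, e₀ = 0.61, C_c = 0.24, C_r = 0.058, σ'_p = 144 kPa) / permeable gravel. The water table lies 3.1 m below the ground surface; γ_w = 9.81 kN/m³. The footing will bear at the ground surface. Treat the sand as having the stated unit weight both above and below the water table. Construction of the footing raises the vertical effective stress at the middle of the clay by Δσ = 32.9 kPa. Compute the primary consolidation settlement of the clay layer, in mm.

Mid-depth of clay below the ground surface: z = 3.7 + 7.6/2 = 7.5 m.
Total vertical stress at mid-clay: σ_v = 19.6×3.7 + 17.4×3.8 = 138.64 kPa.
Pore pressure: u = 9.81×(7.5 − 3.1) = 43.164 kPa.
Initial effective stress: σ'_0 = σ_v − u = 138.64 − 43.164 = 95.476 kPa.
Final effective stress: σ'_f = 95.476 + 32.9 = 128.38 kPa.
σ'_f = 128.38 ≤ σ'_p = 144 kPa, so the clay remains overconsolidated and only the recompression index applies:
S_c = C_r·H/(1+e₀)·log₁₀(σ'_f/σ'_0) = 0.058×7.6/1.61×log₁₀(128.38/95.476)
    = 0.27379 × 0.1286 = 0.03521 m

S_c ≈ 35.2 mm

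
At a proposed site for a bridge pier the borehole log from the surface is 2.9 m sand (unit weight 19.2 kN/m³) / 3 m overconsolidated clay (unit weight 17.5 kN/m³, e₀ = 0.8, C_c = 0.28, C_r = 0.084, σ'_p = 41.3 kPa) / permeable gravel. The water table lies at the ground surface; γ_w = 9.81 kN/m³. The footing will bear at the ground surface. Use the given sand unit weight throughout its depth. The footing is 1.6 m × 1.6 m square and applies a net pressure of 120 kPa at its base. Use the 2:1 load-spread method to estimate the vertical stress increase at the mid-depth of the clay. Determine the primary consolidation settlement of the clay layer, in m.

Mid-depth of clay below the ground surface: z = 2.9 + 3/2 = 4.4 m.
Total vertical stress at mid-clay: σ_v = 19.2×2.9 + 17.5×1.5 = 81.93 kPa.
Pore pressure: u = 9.81×(4.4 − 0) = 43.164 kPa.
Initial effective stress: σ'_0 = σ_v − u = 81.93 − 43.164 = 38.766 kPa.
Stress increase at mid-clay by the 2:1 spreading method:
Δσ = qBL/((B+z)(L+z)) = 120×1.6×1.6/((1.6+4.4)(1.6+4.4)) = 8.5333 kPa
Final effective stress: σ'_f = 38.766 + 8.5333 = 47.299 kPa.
σ'_f = 47.299 > σ'_p = 41.3 kPa, so the stress path crosses the preconsolidation pressure — recompression up to σ'_p, then virgin compression beyond:
S_c = H/(1+e₀)·[C_r·log₁₀(σ'_p/σ'_0) + C_c·log₁₀(σ'_f/σ'_p)]
    = 3/1.8 × [0.084×log₁₀(41.3/38.766) + 0.28×log₁₀(47.299/41.3)]
    = 1.6667 × [0.0023099 + 0.016493] = 0.03134 m

S_c ≈ 0.0313 m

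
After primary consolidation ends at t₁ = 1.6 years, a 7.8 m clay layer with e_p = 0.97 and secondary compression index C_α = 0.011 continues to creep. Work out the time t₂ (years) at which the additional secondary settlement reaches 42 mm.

t₂ ≈ 14.7 years

S_s = C_α·H/(1+e_p)·log₁₀(t₂/t₁) ⇒ log₁₀(t₂/t₁) = S_s·(1+e_p)/(C_α·H).
log₁₀(t₂/t₁) = 0.042 × (1+0.97) / (0.011×7.8) = 0.9643
t₂ = t₁ × 10^0.9643 = 1.6 × 9.212 = 14.74 years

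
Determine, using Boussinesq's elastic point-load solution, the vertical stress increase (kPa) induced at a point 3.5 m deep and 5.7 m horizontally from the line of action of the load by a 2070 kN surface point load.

Boussinesq vertical stress below a point load on an elastic half-space:
Δσ_z = 3P/(2πz²) · [1 + (r/z)²]^(−5/2)
r/z = 5.7/3.5 = 1.6286; [1+(r/z)²]^(−5/2) = 0.039228.
Δσ_z = 3×2070/(2π×3.5²) × 0.039228 = 80.682 × 0.039228 = 3.165 kPa

Δσ_z ≈ 3.16 kPa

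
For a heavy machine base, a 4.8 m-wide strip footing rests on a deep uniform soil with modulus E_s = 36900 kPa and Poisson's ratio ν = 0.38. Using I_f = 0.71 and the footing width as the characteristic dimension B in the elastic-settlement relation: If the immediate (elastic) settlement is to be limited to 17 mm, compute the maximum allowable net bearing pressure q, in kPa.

S_e = q·B·(1−ν²)/E_s · I_f  ⇒  q = S_e·E_s / (B·(1−ν²)·I_f).
q = 0.017 × 36900 / (4.8 × 0.8556 × 0.71) = 215.1 kPa

q ≈ 215 kPa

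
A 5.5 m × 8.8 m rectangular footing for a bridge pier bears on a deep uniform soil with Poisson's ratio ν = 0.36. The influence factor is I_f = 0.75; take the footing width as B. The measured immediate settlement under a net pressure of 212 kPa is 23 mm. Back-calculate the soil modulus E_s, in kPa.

S_e = q·B·(1−ν²)/E_s · I_f  ⇒  E_s = q·B·(1−ν²)·I_f / S_e.
E_s = 212 × 5.5 × 0.8704 × 0.75 / 0.023 = 33090 kPa

E_s ≈ 33100 kPa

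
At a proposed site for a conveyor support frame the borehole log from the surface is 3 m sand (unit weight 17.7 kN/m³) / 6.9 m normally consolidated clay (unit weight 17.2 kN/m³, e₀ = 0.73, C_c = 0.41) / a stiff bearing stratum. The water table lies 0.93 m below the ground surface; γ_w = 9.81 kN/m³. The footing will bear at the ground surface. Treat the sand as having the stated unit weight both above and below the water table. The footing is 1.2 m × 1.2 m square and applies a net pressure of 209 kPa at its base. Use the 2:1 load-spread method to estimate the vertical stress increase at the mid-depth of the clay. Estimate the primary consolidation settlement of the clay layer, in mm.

S_c ≈ 60.1 mm

Mid-depth of clay below the ground surface: z = 3 + 6.9/2 = 6.45 m.
Total vertical stress at mid-clay: σ_v = 17.7×3 + 17.2×3.45 = 112.44 kPa.
Pore pressure: u = 9.81×(6.45 − 0.93) = 54.151 kPa.
Initial effective stress: σ'_0 = σ_v − u = 112.44 − 54.151 = 58.289 kPa.
Stress increase at mid-clay by the 2:1 spreading method:
Δσ = qBL/((B+z)(L+z)) = 209×1.2×1.2/((1.2+6.45)(1.2+6.45)) = 5.1426 kPa
Final effective stress: σ'_f = σ'_0 + Δσ = 58.289 + 5.1426 = 63.432 kPa.
Normally consolidated clay, so the full stress increment lies on the virgin compression line:
S_c = C_c·H/(1+e₀)·log₁₀(σ'_f/σ'_0) = 0.41×6.9/(1+0.73)×log₁₀(63.432/58.289)
    = 1.6353 × 0.036722 = 0.06005 m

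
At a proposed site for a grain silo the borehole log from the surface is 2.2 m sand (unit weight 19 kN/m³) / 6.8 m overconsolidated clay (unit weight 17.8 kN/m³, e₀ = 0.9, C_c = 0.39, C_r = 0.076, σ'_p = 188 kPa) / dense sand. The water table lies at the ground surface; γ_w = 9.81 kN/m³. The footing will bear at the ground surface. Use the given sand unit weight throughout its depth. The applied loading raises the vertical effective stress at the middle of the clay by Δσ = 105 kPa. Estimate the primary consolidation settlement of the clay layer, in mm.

S_c ≈ 138 mm

Mid-depth of clay below the ground surface: z = 2.2 + 6.8/2 = 5.6 m.
Total vertical stress at mid-clay: σ_v = 19×2.2 + 17.8×3.4 = 102.32 kPa.
Pore pressure: u = 9.81×(5.6 − 0) = 54.936 kPa.
Initial effective stress: σ'_0 = σ_v − u = 102.32 − 54.936 = 47.384 kPa.
Final effective stress: σ'_f = 47.384 + 105 = 152.38 kPa.
σ'_f = 152.38 ≤ σ'_p = 188 kPa, so the clay remains overconsolidated and only the recompression index applies:
S_c = C_r·H/(1+e₀)·log₁₀(σ'_f/σ'_0) = 0.076×6.8/1.9×log₁₀(152.38/47.384)
    = 0.272 × 0.5073 = 0.138 m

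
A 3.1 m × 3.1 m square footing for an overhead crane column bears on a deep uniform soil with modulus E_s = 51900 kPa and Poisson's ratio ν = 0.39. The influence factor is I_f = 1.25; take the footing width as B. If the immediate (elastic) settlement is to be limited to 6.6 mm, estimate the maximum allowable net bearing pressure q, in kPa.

S_e = q·B·(1−ν²)/E_s · I_f  ⇒  q = S_e·E_s / (B·(1−ν²)·I_f).
q = 0.0066 × 51900 / (3.1 × 0.8479 × 1.25) = 104.3 kPa

q ≈ 104 kPa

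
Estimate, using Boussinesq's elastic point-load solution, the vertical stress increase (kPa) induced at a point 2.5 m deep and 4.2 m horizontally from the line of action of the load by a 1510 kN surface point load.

Boussinesq vertical stress below a point load on an elastic half-space:
Δσ_z = 3P/(2πz²) · [1 + (r/z)²]^(−5/2)
r/z = 4.2/2.5 = 1.68; [1+(r/z)²]^(−5/2) = 0.035007.
Δσ_z = 3×1510/(2π×2.5²) × 0.035007 = 115.36 × 0.035007 = 4.038 kPa

Δσ_z ≈ 4.04 kPa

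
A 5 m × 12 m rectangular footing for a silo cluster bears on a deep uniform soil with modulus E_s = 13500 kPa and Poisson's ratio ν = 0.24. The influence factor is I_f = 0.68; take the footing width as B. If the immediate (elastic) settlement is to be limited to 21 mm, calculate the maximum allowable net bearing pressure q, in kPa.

q ≈ 88.5 kPa

S_e = q·B·(1−ν²)/E_s · I_f  ⇒  q = S_e·E_s / (B·(1−ν²)·I_f).
q = 0.021 × 13500 / (5 × 0.9424 × 0.68) = 88.48 kPa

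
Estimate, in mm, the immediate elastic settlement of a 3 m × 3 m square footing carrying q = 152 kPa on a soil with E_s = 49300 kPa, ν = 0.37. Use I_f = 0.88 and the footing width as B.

Immediate (elastic) settlement: S_e = q·B·(1−ν²)/E_s · I_f.
S_e = 152 × 3 × (1 − 0.37²) / 49300 × 0.88
    = 152 × 3 × 0.8631 / 49300 × 0.88
    = 0.007025 m = 7.025 mm

S_e ≈ 7.03 mm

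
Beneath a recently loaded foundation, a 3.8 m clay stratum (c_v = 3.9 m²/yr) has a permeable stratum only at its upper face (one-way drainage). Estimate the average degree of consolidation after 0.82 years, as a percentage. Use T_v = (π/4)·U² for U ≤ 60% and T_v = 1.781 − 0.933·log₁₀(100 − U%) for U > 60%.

Drainage path length: H_d = H = 3.8 m (single drainage).
T_v = c_v·t/H_d² = 3.9×0.82/3.8² = 0.22147.
T_v = 0.22147 corresponds to the U ≤ 60% branch:
U = √(4T_v/π) = 0.531

U ≈ 53.1 %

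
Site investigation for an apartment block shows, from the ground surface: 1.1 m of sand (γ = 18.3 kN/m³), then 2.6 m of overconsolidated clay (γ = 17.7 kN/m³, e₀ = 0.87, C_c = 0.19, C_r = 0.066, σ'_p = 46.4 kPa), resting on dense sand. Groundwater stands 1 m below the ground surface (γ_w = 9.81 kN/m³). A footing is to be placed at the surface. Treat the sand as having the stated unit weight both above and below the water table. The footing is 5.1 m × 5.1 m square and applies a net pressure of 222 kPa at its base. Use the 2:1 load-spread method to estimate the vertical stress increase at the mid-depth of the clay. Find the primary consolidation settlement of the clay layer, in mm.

Mid-depth of clay below the ground surface: z = 1.1 + 2.6/2 = 2.4 m.
Total vertical stress at mid-clay: σ_v = 18.3×1.1 + 17.7×1.3 = 43.14 kPa.
Pore pressure: u = 9.81×(2.4 − 1) = 13.734 kPa.
Initial effective stress: σ'_0 = σ_v − u = 43.14 − 13.734 = 29.406 kPa.
Stress increase at mid-clay by the 2:1 spreading method:
Δσ = qBL/((B+z)(L+z)) = 222×5.1×5.1/((5.1+2.4)(5.1+2.4)) = 102.65 kPa
Final effective stress: σ'_f = 29.406 + 102.65 = 132.06 kPa.
σ'_f = 132.06 > σ'_p = 46.4 kPa, so the stress path crosses the preconsolidation pressure — recompression up to σ'_p, then virgin compression beyond:
S_c = H/(1+e₀)·[C_r·log₁₀(σ'_p/σ'_0) + C_c·log₁₀(σ'_f/σ'_p)]
    = 2.6/1.87 × [0.066×log₁₀(46.4/29.406) + 0.19×log₁₀(132.06/46.4)]
    = 1.3904 × [0.013073 + 0.086308] = 0.1382 m

S_c ≈ 138 mm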